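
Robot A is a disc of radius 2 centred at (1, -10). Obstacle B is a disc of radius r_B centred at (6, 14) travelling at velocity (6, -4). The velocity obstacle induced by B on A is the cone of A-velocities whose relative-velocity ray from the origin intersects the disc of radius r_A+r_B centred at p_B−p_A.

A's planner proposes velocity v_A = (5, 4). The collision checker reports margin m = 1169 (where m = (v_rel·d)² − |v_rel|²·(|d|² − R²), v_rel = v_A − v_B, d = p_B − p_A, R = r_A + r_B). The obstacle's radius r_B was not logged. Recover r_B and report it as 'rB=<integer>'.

m = 1169
d = (5, 24);  v_rel = (-1, 8),  |v_rel|² = 65
v_rel×d = (-1)·(24) − (8)·(5) = -64
since m = R²·65 − (-64)²:  R² = (4096 + 1169) / 65 = 81
R = √81 = 9  ⇒  r_B = 9 − 2 = 7

rB=7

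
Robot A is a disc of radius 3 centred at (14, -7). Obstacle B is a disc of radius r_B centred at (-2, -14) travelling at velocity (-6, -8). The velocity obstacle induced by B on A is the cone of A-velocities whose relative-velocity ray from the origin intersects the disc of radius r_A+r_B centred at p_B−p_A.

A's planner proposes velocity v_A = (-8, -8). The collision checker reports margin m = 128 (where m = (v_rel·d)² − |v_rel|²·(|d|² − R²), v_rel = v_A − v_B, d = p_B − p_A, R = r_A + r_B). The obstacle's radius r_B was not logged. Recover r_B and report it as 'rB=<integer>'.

m = 128
d = (-16, -7);  v_rel = (-2, 0),  |v_rel|² = 4
v_rel×d = (-2)·(-7) − (0)·(-16) = 14
since m = R²·4 − 14²:  R² = (196 + 128) / 4 = 81
R = √81 = 9  ⇒  r_B = 9 − 3 = 6

rB=6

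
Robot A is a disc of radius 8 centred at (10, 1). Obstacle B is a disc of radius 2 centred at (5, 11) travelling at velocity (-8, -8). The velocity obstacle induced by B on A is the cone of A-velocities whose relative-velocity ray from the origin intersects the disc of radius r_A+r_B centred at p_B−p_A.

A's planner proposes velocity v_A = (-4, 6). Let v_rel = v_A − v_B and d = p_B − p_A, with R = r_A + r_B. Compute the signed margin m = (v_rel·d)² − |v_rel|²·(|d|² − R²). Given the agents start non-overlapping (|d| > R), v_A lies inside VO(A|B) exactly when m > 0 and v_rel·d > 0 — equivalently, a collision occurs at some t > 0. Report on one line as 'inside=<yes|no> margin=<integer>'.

d = (-5, 10),  |d|² = 125;  R = 8+2 = 10,  c = 125−10² = 25
v_rel = (4, 14),  |v_rel|² = 212;  v_rel·d = (4)·(-5) + (14)·(10) = 120
212·t² − 240·t + 25 = 0  ⇒  m = 120² − 212·25 = 9100
m = 9100 > 0,  v_rel·d = 120 > 0  ⇒  inside

inside=yes margin=9100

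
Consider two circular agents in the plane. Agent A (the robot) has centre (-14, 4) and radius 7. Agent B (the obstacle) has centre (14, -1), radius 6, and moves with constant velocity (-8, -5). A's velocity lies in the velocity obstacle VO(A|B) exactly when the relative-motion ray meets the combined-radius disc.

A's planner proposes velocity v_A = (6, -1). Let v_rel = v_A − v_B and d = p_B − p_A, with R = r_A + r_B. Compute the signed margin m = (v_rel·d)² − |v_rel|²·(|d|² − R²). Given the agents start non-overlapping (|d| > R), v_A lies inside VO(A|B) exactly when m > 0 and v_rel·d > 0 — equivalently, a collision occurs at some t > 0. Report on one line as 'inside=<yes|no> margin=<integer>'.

d = (28, -5),  |d|² = 809;  R = 7+6 = 13,  c = 809−13² = 640
v_rel = (14, 4),  |v_rel|² = 212;  v_rel·d = (14)·(28) + (4)·(-5) = 372
212·t² − 744·t + 640 = 0  ⇒  m = 372² − 212·640 = 2704
m = 2704 > 0,  v_rel·d = 372 > 0  ⇒  inside

inside=yes margin=2704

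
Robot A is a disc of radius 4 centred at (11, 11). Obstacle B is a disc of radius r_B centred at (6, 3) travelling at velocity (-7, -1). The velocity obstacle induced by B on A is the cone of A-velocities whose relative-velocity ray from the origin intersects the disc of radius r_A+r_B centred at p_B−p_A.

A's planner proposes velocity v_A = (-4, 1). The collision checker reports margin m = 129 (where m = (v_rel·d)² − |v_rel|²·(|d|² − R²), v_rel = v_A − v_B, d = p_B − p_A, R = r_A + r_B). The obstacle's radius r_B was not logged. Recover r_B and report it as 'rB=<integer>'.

m = 129
d = (-5, -8);  v_rel = (3, 2),  |v_rel|² = 13
v_rel×d = (3)·(-8) − (2)·(-5) = -14
since m = R²·13 − (-14)²:  R² = (196 + 129) / 13 = 25
R = √25 = 5  ⇒  r_B = 5 − 4 = 1

rB=1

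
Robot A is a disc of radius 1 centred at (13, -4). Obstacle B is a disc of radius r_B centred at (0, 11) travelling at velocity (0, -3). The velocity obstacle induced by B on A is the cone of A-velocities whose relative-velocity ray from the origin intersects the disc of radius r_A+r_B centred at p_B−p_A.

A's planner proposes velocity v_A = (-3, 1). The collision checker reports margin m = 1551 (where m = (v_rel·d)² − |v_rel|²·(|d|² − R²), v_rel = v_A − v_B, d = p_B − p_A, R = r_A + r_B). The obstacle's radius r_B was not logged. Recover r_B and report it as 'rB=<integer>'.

m = 1551
d = (-13, 15);  v_rel = (-3, 4),  |v_rel|² = 25
v_rel×d = (-3)·(15) − (4)·(-13) = 7
since m = R²·25 − 7²:  R² = (49 + 1551) / 25 = 64
R = √64 = 8  ⇒  r_B = 8 − 1 = 7

rB=7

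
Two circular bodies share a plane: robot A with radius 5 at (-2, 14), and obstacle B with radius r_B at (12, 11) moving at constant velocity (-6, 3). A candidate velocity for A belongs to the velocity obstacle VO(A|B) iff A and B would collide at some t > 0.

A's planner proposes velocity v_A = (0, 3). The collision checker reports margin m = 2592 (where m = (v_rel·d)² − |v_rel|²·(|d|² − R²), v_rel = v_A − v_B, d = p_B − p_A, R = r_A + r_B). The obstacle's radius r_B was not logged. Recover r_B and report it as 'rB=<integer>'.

m = 2592
d = (14, -3);  v_rel = (6, 0),  |v_rel|² = 36
v_rel×d = (6)·(-3) − (0)·(14) = -18
since m = R²·36 − (-18)²:  R² = (324 + 2592) / 36 = 81
R = √81 = 9  ⇒  r_B = 9 − 5 = 4

rB=4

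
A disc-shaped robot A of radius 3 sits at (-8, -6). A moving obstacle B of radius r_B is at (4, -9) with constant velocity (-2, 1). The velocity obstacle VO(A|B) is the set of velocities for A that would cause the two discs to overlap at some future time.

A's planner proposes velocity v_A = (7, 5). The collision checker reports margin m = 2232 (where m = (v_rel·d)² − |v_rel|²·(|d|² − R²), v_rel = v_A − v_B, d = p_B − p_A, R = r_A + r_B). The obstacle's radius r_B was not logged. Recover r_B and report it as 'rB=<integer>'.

m = 2232
d = (12, -3);  v_rel = (9, 4),  |v_rel|² = 97
v_rel×d = (9)·(-3) − (4)·(12) = -75
since m = R²·97 − (-75)²:  R² = (5625 + 2232) / 97 = 81
R = √81 = 9  ⇒  r_B = 9 − 3 = 6

rB=6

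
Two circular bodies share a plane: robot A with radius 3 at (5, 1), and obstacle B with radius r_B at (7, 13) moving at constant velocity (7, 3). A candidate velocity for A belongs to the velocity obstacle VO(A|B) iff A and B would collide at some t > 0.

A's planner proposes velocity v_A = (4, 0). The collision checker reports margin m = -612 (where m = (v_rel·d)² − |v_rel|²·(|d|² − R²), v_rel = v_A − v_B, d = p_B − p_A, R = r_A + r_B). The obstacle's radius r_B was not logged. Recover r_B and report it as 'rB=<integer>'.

m = -612
d = (2, 12);  v_rel = (-3, -3),  |v_rel|² = 18
v_rel×d = (-3)·(12) − (-3)·(2) = -30
since m = R²·18 − (-30)²:  R² = (900 + -612) / 18 = 16
R = √16 = 4  ⇒  r_B = 4 − 3 = 1

rB=1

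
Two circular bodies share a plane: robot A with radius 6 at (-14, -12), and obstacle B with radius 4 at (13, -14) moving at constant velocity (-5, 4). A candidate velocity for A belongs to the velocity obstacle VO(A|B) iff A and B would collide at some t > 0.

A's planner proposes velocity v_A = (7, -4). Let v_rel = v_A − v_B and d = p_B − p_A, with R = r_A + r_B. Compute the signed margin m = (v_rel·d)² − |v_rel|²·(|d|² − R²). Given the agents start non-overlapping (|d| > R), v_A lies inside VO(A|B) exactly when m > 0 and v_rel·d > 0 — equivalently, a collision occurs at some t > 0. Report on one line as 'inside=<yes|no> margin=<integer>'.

d = (27, -2),  |d|² = 733;  R = 6+4 = 10,  c = 733−10² = 633
v_rel = (12, -8),  |v_rel|² = 208;  v_rel·d = (12)·(27) + (-8)·(-2) = 340
208·t² − 680·t + 633 = 0  ⇒  m = 340² − 208·633 = -16064
m = -16064 < 0,  v_rel·d = 340 > 0  ⇒  outside

inside=no margin=-16064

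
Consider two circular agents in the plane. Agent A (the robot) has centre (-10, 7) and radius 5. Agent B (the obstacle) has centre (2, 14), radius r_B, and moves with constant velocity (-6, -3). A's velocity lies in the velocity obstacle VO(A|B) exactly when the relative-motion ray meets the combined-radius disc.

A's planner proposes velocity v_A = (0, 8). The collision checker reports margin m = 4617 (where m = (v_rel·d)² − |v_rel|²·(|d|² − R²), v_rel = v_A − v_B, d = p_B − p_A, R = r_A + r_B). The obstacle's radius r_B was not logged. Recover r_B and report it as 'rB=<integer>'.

m = 4617
d = (12, 7);  v_rel = (6, 11),  |v_rel|² = 157
v_rel×d = (6)·(7) − (11)·(12) = -90
since m = R²·157 − (-90)²:  R² = (8100 + 4617) / 157 = 81
R = √81 = 9  ⇒  r_B = 9 − 5 = 4

rB=4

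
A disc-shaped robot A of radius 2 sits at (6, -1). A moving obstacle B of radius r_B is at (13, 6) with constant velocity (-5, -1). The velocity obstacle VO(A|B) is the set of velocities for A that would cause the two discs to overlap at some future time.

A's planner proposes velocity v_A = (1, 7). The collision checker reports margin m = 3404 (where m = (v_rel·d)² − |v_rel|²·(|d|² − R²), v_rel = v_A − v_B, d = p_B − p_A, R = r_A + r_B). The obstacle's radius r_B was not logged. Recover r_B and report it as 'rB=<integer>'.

m = 3404
d = (7, 7);  v_rel = (6, 8),  |v_rel|² = 100
v_rel×d = (6)·(7) − (8)·(7) = -14
since m = R²·100 − (-14)²:  R² = (196 + 3404) / 100 = 36
R = √36 = 6  ⇒  r_B = 6 − 2 = 4

rB=4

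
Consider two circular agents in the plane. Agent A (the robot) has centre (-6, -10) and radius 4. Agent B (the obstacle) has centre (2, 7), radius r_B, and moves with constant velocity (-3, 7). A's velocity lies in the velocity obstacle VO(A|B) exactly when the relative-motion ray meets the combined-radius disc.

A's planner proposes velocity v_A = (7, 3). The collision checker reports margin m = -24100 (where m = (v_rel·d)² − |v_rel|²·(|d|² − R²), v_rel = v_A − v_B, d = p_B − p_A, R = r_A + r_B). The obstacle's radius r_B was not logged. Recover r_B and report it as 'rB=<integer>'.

m = -24100
d = (8, 17);  v_rel = (10, -4),  |v_rel|² = 116
v_rel×d = (10)·(17) − (-4)·(8) = 202
since m = R²·116 − 202²:  R² = (40804 + -24100) / 116 = 144
R = √144 = 12  ⇒  r_B = 12 − 4 = 8

rB=8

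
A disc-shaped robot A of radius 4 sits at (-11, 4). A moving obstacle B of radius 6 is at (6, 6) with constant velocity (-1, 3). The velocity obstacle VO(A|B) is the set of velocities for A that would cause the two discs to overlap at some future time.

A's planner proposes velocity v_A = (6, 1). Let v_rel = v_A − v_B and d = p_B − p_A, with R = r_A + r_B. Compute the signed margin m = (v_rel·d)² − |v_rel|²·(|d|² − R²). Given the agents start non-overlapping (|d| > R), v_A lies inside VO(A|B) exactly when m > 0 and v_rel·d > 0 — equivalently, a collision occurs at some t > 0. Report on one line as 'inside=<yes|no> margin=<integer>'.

d = (17, 2),  |d|² = 293;  R = 4+6 = 10,  c = 293−10² = 193
v_rel = (7, -2),  |v_rel|² = 53;  v_rel·d = (7)·(17) + (-2)·(2) = 115
53·t² − 230·t + 193 = 0  ⇒  m = 115² − 53·193 = 2996
m = 2996 > 0,  v_rel·d = 115 > 0  ⇒  inside

inside=yes margin=2996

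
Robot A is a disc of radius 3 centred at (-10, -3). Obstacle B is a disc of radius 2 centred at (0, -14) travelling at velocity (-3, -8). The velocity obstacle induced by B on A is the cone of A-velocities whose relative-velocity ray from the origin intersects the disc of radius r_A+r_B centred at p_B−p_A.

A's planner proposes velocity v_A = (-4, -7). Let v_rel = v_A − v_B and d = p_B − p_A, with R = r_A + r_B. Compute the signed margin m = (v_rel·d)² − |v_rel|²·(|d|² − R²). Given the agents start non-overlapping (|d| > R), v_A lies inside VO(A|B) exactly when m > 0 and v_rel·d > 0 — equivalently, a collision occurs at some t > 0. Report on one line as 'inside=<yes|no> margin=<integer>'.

d = (10, -11),  |d|² = 221;  R = 3+2 = 5,  c = 221−5² = 196
v_rel = (-1, 1),  |v_rel|² = 2;  v_rel·d = (-1)·(10) + (1)·(-11) = -21
2·t² + 42·t + 196 = 0  ⇒  m = (-21)² − 2·196 = 49
m = 49 > 0,  v_rel·d = -21 < 0  ⇒  outside

inside=no margin=49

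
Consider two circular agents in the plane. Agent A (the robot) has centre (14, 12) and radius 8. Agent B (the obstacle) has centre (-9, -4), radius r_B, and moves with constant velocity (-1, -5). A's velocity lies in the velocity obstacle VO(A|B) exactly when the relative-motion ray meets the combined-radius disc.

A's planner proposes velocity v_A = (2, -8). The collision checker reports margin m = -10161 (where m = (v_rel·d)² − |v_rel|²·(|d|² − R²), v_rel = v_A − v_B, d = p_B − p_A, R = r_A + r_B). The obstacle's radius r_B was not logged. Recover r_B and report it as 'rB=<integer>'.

m = -10161
d = (-23, -16);  v_rel = (3, -3),  |v_rel|² = 18
v_rel×d = (3)·(-16) − (-3)·(-23) = -117
since m = R²·18 − (-117)²:  R² = (13689 + -10161) / 18 = 196
R = √196 = 14  ⇒  r_B = 14 − 8 = 6

rB=6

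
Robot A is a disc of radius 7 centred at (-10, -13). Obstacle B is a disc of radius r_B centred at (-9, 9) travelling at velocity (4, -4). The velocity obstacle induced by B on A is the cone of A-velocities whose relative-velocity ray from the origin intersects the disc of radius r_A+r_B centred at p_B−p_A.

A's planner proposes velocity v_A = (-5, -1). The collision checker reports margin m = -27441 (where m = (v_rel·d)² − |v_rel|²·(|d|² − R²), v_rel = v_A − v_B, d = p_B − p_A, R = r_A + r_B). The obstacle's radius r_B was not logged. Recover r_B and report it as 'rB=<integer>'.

m = -27441
d = (1, 22);  v_rel = (-9, 3),  |v_rel|² = 90
v_rel×d = (-9)·(22) − (3)·(1) = -201
since m = R²·90 − (-201)²:  R² = (40401 + -27441) / 90 = 144
R = √144 = 12  ⇒  r_B = 12 − 7 = 5

rB=5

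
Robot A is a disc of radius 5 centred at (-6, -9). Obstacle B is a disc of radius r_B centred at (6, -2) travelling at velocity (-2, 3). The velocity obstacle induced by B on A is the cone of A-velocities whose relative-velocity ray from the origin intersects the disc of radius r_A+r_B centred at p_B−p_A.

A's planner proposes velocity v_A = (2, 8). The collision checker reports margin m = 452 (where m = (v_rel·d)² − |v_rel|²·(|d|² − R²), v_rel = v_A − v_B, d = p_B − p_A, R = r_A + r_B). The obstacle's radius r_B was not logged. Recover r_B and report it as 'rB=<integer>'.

m = 452
d = (12, 7);  v_rel = (4, 5),  |v_rel|² = 41
v_rel×d = (4)·(7) − (5)·(12) = -32
since m = R²·41 − (-32)²:  R² = (1024 + 452) / 41 = 36
R = √36 = 6  ⇒  r_B = 6 − 5 = 1

rB=1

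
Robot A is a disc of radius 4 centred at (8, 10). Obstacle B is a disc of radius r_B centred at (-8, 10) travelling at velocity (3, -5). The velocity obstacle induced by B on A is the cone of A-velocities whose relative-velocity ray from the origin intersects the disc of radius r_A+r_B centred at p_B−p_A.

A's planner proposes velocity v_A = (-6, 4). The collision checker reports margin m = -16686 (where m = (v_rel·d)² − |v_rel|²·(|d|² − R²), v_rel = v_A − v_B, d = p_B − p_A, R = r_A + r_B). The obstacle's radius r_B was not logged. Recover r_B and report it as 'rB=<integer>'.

m = -16686
d = (-16, 0);  v_rel = (-9, 9),  |v_rel|² = 162
v_rel×d = (-9)·(0) − (9)·(-16) = 144
since m = R²·162 − 144²:  R² = (20736 + -16686) / 162 = 25
R = √25 = 5  ⇒  r_B = 5 − 4 = 1

rB=1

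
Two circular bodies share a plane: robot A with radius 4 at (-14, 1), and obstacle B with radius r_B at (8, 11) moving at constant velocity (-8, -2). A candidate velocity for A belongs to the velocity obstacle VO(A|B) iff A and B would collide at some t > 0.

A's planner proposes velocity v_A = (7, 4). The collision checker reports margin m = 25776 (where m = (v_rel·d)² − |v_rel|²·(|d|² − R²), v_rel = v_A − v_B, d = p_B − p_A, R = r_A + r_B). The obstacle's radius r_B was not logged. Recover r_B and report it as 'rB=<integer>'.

m = 25776
d = (22, 10);  v_rel = (15, 6),  |v_rel|² = 261
v_rel×d = (15)·(10) − (6)·(22) = 18
since m = R²·261 − 18²:  R² = (324 + 25776) / 261 = 100
R = √100 = 10  ⇒  r_B = 10 − 4 = 6

rB=6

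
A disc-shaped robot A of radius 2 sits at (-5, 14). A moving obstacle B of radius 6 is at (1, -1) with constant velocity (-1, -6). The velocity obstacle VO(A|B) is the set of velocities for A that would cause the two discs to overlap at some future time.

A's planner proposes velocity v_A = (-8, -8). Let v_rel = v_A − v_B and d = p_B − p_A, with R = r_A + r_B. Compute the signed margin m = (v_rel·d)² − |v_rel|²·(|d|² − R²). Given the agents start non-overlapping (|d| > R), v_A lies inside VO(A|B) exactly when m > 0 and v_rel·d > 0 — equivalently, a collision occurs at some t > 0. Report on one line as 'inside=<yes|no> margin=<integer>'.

d = (6, -15),  |d|² = 261;  R = 2+6 = 8,  c = 261−8² = 197
v_rel = (-7, -2),  |v_rel|² = 53;  v_rel·d = (-7)·(6) + (-2)·(-15) = -12
53·t² + 24·t + 197 = 0  ⇒  m = (-12)² − 53·197 = -10297
m = -10297 < 0,  v_rel·d = -12 < 0  ⇒  outside

inside=no margin=-10297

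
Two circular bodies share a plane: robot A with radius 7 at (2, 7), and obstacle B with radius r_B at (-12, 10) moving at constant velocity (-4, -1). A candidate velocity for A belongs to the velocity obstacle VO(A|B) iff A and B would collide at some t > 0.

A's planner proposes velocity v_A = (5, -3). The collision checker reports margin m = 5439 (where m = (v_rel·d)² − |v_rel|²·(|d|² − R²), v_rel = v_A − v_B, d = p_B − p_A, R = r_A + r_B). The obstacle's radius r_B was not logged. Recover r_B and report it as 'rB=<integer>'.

m = 5439
d = (-14, 3);  v_rel = (9, -2),  |v_rel|² = 85
v_rel×d = (9)·(3) − (-2)·(-14) = -1
since m = R²·85 − (-1)²:  R² = (1 + 5439) / 85 = 64
R = √64 = 8  ⇒  r_B = 8 − 7 = 1

rB=1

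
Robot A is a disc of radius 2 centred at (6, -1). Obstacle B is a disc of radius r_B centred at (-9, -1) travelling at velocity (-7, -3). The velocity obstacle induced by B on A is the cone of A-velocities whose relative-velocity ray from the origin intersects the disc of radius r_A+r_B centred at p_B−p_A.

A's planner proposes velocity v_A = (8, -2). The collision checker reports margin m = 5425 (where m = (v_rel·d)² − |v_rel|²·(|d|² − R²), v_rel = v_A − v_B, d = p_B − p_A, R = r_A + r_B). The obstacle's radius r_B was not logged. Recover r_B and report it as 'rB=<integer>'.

m = 5425
d = (-15, 0);  v_rel = (15, 1),  |v_rel|² = 226
v_rel×d = (15)·(0) − (1)·(-15) = 15
since m = R²·226 − 15²:  R² = (225 + 5425) / 226 = 25
R = √25 = 5  ⇒  r_B = 5 − 2 = 3

rB=3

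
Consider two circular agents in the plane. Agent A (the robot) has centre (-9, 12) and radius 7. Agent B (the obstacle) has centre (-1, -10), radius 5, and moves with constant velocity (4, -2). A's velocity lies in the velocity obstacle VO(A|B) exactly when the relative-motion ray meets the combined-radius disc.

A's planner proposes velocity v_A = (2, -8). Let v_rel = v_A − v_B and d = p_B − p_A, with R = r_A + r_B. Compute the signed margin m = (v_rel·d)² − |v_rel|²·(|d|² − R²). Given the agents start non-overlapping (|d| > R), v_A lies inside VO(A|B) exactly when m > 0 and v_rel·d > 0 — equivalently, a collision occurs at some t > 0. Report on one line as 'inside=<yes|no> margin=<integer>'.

d = (8, -22),  |d|² = 548;  R = 7+5 = 12,  c = 548−12² = 404
v_rel = (-2, -6),  |v_rel|² = 40;  v_rel·d = (-2)·(8) + (-6)·(-22) = 116
40·t² − 232·t + 404 = 0  ⇒  m = 116² − 40·404 = -2704
m = -2704 < 0,  v_rel·d = 116 > 0  ⇒  outside

inside=no margin=-2704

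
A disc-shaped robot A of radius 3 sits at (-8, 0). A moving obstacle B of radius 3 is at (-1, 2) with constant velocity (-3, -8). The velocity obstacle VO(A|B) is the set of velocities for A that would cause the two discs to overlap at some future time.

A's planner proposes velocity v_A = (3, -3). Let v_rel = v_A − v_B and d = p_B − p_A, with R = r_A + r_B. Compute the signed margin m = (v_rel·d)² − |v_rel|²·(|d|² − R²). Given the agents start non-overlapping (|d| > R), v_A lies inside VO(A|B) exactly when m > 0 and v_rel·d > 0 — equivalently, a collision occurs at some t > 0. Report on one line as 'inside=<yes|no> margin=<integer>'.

d = (7, 2),  |d|² = 53;  R = 3+3 = 6,  c = 53−6² = 17
v_rel = (6, 5),  |v_rel|² = 61;  v_rel·d = (6)·(7) + (5)·(2) = 52
61·t² − 104·t + 17 = 0  ⇒  m = 52² − 61·17 = 1667
m = 1667 > 0,  v_rel·d = 52 > 0  ⇒  inside

inside=yes margin=1667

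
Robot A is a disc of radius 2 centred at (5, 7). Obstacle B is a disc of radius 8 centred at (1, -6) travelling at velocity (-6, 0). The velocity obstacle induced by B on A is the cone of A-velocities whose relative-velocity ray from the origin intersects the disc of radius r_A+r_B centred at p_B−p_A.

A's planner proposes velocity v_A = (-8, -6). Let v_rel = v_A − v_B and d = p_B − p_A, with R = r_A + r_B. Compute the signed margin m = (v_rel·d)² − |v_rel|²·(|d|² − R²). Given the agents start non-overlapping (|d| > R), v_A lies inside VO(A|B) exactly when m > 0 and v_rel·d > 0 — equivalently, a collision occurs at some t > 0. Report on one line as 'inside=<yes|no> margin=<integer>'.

d = (-4, -13),  |d|² = 185;  R = 2+8 = 10,  c = 185−10² = 85
v_rel = (-2, -6),  |v_rel|² = 40;  v_rel·d = (-2)·(-4) + (-6)·(-13) = 86
40·t² − 172·t + 85 = 0  ⇒  m = 86² − 40·85 = 3996
m = 3996 > 0,  v_rel·d = 86 > 0  ⇒  inside

inside=yes margin=3996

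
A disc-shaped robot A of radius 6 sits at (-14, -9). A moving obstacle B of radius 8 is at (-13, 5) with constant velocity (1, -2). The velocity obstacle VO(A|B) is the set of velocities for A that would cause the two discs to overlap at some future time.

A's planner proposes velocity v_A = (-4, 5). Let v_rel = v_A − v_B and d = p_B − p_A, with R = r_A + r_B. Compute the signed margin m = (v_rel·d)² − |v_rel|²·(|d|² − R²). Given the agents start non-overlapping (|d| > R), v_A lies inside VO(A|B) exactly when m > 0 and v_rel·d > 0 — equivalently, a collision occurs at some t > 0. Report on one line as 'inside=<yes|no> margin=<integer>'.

d = (1, 14),  |d|² = 197;  R = 6+8 = 14,  c = 197−14² = 1
v_rel = (-5, 7),  |v_rel|² = 74;  v_rel·d = (-5)·(1) + (7)·(14) = 93
74·t² − 186·t + 1 = 0  ⇒  m = 93² − 74·1 = 8575
m = 8575 > 0,  v_rel·d = 93 > 0  ⇒  inside

inside=yes margin=8575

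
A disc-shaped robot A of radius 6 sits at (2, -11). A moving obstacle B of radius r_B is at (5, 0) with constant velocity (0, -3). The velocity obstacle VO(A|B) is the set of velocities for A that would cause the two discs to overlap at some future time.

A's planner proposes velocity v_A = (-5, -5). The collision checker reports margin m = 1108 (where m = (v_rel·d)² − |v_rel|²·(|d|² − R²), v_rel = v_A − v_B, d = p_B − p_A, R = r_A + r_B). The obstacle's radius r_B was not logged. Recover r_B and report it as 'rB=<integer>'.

m = 1108
d = (3, 11);  v_rel = (-5, -2),  |v_rel|² = 29
v_rel×d = (-5)·(11) − (-2)·(3) = -49
since m = R²·29 − (-49)²:  R² = (2401 + 1108) / 29 = 121
R = √121 = 11  ⇒  r_B = 11 − 6 = 5

rB=5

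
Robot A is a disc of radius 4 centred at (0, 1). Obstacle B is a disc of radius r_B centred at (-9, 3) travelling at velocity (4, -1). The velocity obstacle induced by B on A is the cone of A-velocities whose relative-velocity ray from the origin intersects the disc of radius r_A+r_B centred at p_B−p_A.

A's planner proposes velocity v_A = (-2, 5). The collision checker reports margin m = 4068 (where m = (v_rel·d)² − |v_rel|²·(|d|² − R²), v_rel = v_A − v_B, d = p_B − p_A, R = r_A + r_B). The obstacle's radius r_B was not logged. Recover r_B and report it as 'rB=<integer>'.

m = 4068
d = (-9, 2);  v_rel = (-6, 6),  |v_rel|² = 72
v_rel×d = (-6)·(2) − (6)·(-9) = 42
since m = R²·72 − 42²:  R² = (1764 + 4068) / 72 = 81
R = √81 = 9  ⇒  r_B = 9 − 4 = 5

rB=5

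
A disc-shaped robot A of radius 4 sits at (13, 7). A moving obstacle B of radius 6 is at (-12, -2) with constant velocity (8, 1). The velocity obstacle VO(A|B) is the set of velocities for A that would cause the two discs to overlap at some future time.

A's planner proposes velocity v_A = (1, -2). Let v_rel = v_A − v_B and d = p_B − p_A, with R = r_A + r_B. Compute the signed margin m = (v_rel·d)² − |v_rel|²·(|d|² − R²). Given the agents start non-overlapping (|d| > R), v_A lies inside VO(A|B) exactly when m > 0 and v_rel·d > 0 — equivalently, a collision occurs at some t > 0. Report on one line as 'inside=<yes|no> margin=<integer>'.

d = (-25, -9),  |d|² = 706;  R = 4+6 = 10,  c = 706−10² = 606
v_rel = (-7, -3),  |v_rel|² = 58;  v_rel·d = (-7)·(-25) + (-3)·(-9) = 202
58·t² − 404·t + 606 = 0  ⇒  m = 202² − 58·606 = 5656
m = 5656 > 0,  v_rel·d = 202 > 0  ⇒  inside

inside=yes margin=5656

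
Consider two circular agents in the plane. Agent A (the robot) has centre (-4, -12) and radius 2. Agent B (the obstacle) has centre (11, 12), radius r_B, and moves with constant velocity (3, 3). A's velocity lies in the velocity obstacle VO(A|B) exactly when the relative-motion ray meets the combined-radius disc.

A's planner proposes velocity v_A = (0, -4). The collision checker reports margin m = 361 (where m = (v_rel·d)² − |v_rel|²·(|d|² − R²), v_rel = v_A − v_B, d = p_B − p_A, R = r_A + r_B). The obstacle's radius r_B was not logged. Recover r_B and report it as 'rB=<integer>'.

m = 361
d = (15, 24);  v_rel = (-3, -7),  |v_rel|² = 58
v_rel×d = (-3)·(24) − (-7)·(15) = 33
since m = R²·58 − 33²:  R² = (1089 + 361) / 58 = 25
R = √25 = 5  ⇒  r_B = 5 − 2 = 3

rB=3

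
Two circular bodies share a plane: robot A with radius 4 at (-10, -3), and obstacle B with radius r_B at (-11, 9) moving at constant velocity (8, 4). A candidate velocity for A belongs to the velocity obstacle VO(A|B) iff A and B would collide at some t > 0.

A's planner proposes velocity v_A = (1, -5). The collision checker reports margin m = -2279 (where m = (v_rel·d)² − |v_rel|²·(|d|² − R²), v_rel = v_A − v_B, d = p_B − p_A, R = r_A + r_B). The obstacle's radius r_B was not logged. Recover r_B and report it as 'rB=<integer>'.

m = -2279
d = (-1, 12);  v_rel = (-7, -9),  |v_rel|² = 130
v_rel×d = (-7)·(12) − (-9)·(-1) = -93
since m = R²·130 − (-93)²:  R² = (8649 + -2279) / 130 = 49
R = √49 = 7  ⇒  r_B = 7 − 4 = 3

rB=3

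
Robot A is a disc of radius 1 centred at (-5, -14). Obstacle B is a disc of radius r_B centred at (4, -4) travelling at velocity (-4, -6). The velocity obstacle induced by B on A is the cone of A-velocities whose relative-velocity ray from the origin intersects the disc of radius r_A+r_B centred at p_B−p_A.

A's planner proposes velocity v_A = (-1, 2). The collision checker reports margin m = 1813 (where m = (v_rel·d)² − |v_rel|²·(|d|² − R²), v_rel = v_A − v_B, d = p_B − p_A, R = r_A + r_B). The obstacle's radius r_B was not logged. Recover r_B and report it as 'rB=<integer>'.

m = 1813
d = (9, 10);  v_rel = (3, 8),  |v_rel|² = 73
v_rel×d = (3)·(10) − (8)·(9) = -42
since m = R²·73 − (-42)²:  R² = (1764 + 1813) / 73 = 49
R = √49 = 7  ⇒  r_B = 7 − 1 = 6

rB=6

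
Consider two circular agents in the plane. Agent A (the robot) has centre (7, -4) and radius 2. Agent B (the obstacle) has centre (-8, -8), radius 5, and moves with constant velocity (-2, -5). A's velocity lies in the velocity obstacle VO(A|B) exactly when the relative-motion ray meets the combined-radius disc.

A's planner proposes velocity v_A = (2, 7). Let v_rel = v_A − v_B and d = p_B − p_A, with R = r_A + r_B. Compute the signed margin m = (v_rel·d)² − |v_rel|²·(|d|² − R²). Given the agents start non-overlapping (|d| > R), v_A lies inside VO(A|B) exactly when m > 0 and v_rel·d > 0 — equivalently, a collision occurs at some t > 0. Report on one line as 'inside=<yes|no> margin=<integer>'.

d = (-15, -4),  |d|² = 241;  R = 2+5 = 7,  c = 241−7² = 192
v_rel = (4, 12),  |v_rel|² = 160;  v_rel·d = (4)·(-15) + (12)·(-4) = -108
160·t² + 216·t + 192 = 0  ⇒  m = (-108)² − 160·192 = -19056
m = -19056 < 0,  v_rel·d = -108 < 0  ⇒  outside

inside=no margin=-19056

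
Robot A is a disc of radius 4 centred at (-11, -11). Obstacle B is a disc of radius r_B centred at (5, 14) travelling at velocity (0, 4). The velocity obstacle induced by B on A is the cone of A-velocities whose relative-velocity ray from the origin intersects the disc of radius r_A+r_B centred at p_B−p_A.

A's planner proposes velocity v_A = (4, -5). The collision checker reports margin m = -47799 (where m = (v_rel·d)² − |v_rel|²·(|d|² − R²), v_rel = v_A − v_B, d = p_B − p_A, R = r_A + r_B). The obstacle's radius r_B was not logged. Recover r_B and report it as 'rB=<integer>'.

m = -47799
d = (16, 25);  v_rel = (4, -9),  |v_rel|² = 97
v_rel×d = (4)·(25) − (-9)·(16) = 244
since m = R²·97 − 244²:  R² = (59536 + -47799) / 97 = 121
R = √121 = 11  ⇒  r_B = 11 − 4 = 7

rB=7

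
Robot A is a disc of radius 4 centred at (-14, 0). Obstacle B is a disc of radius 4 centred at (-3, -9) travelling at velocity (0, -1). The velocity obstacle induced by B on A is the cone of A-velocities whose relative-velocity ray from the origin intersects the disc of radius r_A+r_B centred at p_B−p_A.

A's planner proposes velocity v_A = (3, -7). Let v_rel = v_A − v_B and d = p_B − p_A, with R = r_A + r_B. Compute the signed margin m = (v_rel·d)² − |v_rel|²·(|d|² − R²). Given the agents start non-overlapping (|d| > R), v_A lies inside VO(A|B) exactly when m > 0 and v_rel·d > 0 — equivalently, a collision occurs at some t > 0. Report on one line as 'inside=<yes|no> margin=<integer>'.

d = (11, -9),  |d|² = 202;  R = 4+4 = 8,  c = 202−8² = 138
v_rel = (3, -6),  |v_rel|² = 45;  v_rel·d = (3)·(11) + (-6)·(-9) = 87
45·t² − 174·t + 138 = 0  ⇒  m = 87² − 45·138 = 1359
m = 1359 > 0,  v_rel·d = 87 > 0  ⇒  inside

inside=yes margin=1359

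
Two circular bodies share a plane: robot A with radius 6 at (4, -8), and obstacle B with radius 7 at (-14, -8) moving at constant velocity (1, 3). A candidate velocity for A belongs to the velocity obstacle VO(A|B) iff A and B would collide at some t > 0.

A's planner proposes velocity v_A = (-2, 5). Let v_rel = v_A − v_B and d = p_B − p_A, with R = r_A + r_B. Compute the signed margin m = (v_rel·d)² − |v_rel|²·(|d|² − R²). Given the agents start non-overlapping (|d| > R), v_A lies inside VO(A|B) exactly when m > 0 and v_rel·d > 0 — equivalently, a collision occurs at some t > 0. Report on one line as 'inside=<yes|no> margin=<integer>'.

d = (-18, 0),  |d|² = 324;  R = 6+7 = 13,  c = 324−13² = 155
v_rel = (-3, 2),  |v_rel|² = 13;  v_rel·d = (-3)·(-18) + (2)·(0) = 54
13·t² − 108·t + 155 = 0  ⇒  m = 54² − 13·155 = 901
m = 901 > 0,  v_rel·d = 54 > 0  ⇒  inside

inside=yes margin=901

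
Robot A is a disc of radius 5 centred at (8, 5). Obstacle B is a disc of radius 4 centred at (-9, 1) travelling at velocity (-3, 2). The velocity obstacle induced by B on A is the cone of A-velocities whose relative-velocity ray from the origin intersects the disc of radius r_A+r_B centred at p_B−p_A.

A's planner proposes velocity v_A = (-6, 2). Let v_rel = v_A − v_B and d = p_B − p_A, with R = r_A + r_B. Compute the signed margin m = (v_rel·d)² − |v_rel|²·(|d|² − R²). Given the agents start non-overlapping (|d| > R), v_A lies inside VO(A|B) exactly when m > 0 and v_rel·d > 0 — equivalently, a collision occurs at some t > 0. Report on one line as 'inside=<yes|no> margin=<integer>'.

d = (-17, -4),  |d|² = 305;  R = 5+4 = 9,  c = 305−9² = 224
v_rel = (-3, 0),  |v_rel|² = 9;  v_rel·d = (-3)·(-17) + (0)·(-4) = 51
9·t² − 102·t + 224 = 0  ⇒  m = 51² − 9·224 = 585
m = 585 > 0,  v_rel·d = 51 > 0  ⇒  inside

inside=yes margin=585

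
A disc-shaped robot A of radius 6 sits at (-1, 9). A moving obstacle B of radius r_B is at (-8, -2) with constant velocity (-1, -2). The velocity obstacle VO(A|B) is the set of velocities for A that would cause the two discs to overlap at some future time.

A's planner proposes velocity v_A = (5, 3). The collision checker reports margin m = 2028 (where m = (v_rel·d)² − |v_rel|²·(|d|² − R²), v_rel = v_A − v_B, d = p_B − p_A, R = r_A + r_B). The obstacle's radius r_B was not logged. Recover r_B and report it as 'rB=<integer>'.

m = 2028
d = (-7, -11);  v_rel = (6, 5),  |v_rel|² = 61
v_rel×d = (6)·(-11) − (5)·(-7) = -31
since m = R²·61 − (-31)²:  R² = (961 + 2028) / 61 = 49
R = √49 = 7  ⇒  r_B = 7 − 6 = 1

rB=1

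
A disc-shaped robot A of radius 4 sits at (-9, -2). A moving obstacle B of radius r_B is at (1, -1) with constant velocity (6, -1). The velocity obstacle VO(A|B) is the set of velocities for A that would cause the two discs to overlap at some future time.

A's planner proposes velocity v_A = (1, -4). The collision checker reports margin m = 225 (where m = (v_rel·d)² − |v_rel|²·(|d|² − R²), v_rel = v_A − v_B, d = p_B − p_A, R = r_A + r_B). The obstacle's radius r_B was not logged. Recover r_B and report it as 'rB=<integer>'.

m = 225
d = (10, 1);  v_rel = (-5, -3),  |v_rel|² = 34
v_rel×d = (-5)·(1) − (-3)·(10) = 25
since m = R²·34 − 25²:  R² = (625 + 225) / 34 = 25
R = √25 = 5  ⇒  r_B = 5 − 4 = 1

rB=1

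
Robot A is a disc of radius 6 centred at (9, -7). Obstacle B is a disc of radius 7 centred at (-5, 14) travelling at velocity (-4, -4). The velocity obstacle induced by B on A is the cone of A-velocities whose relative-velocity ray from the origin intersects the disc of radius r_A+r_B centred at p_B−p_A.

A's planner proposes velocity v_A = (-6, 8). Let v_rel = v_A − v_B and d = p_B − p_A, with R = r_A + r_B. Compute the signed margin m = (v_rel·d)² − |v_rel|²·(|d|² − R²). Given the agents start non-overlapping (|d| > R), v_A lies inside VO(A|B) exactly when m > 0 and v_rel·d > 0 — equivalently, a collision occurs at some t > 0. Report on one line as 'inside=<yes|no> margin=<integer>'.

d = (-14, 21),  |d|² = 637;  R = 6+7 = 13,  c = 637−13² = 468
v_rel = (-2, 12),  |v_rel|² = 148;  v_rel·d = (-2)·(-14) + (12)·(21) = 280
148·t² − 560·t + 468 = 0  ⇒  m = 280² − 148·468 = 9136
m = 9136 > 0,  v_rel·d = 280 > 0  ⇒  inside

inside=yes margin=9136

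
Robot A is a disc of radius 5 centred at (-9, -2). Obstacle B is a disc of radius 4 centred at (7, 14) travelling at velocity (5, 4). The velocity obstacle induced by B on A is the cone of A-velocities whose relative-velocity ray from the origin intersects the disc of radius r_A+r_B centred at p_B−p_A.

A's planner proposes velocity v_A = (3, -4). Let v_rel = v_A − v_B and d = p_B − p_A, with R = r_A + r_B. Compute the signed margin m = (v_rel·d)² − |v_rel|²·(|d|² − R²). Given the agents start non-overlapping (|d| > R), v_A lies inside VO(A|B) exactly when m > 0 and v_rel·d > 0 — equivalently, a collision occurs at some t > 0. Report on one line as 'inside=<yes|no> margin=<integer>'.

d = (16, 16),  |d|² = 512;  R = 5+4 = 9,  c = 512−9² = 431
v_rel = (-2, -8),  |v_rel|² = 68;  v_rel·d = (-2)·(16) + (-8)·(16) = -160
68·t² + 320·t + 431 = 0  ⇒  m = (-160)² − 68·431 = -3708
m = -3708 < 0,  v_rel·d = -160 < 0  ⇒  outside

inside=no margin=-3708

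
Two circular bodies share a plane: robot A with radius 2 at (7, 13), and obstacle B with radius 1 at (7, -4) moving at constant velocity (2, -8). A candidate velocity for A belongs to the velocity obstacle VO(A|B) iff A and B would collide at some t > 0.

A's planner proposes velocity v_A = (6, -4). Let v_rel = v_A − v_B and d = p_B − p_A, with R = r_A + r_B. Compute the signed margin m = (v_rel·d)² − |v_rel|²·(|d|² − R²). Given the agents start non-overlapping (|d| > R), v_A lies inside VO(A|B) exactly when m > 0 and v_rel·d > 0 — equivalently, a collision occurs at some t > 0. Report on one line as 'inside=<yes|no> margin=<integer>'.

d = (0, -17),  |d|² = 289;  R = 2+1 = 3,  c = 289−3² = 280
v_rel = (4, 4),  |v_rel|² = 32;  v_rel·d = (4)·(0) + (4)·(-17) = -68
32·t² + 136·t + 280 = 0  ⇒  m = (-68)² − 32·280 = -4336
m = -4336 < 0,  v_rel·d = -68 < 0  ⇒  outside

inside=no margin=-4336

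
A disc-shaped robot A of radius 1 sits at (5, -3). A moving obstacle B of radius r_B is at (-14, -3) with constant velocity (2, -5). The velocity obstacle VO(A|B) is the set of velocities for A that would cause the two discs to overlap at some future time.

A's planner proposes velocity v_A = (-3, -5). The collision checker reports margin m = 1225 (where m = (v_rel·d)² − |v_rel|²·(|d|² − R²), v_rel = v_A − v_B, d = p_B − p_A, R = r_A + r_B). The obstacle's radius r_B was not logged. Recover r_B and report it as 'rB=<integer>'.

m = 1225
d = (-19, 0);  v_rel = (-5, 0),  |v_rel|² = 25
v_rel×d = (-5)·(0) − (0)·(-19) = 0
since m = R²·25 − 0²:  R² = (0 + 1225) / 25 = 49
R = √49 = 7  ⇒  r_B = 7 − 1 = 6

rB=6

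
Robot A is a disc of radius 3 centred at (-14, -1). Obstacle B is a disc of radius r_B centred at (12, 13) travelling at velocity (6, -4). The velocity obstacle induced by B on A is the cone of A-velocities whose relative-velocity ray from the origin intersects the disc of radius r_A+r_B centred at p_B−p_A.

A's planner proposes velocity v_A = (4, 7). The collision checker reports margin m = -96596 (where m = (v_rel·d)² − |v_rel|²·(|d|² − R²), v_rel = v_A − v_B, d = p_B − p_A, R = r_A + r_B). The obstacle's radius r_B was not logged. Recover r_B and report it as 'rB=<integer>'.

m = -96596
d = (26, 14);  v_rel = (-2, 11),  |v_rel|² = 125
v_rel×d = (-2)·(14) − (11)·(26) = -314
since m = R²·125 − (-314)²:  R² = (98596 + -96596) / 125 = 16
R = √16 = 4  ⇒  r_B = 4 − 3 = 1

rB=1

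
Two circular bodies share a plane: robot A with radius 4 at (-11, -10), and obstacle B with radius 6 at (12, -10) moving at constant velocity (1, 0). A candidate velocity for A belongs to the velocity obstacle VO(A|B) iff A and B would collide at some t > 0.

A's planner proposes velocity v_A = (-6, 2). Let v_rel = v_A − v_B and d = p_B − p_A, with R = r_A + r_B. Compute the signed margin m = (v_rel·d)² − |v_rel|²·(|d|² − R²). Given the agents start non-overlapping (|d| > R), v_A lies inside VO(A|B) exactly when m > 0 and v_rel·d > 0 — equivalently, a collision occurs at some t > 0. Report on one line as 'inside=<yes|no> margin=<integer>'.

d = (23, 0),  |d|² = 529;  R = 4+6 = 10,  c = 529−10² = 429
v_rel = (-7, 2),  |v_rel|² = 53;  v_rel·d = (-7)·(23) + (2)·(0) = -161
53·t² + 322·t + 429 = 0  ⇒  m = (-161)² − 53·429 = 3184
m = 3184 > 0,  v_rel·d = -161 < 0  ⇒  outside

inside=no margin=3184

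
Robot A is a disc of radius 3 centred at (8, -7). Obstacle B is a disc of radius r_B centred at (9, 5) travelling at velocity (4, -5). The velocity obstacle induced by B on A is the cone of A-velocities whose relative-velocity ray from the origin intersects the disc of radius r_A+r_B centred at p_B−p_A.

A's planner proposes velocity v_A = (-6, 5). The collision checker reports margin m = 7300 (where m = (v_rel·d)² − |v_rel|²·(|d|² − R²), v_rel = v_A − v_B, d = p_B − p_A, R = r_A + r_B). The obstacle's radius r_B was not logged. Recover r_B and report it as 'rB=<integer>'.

m = 7300
d = (1, 12);  v_rel = (-10, 10),  |v_rel|² = 200
v_rel×d = (-10)·(12) − (10)·(1) = -130
since m = R²·200 − (-130)²:  R² = (16900 + 7300) / 200 = 121
R = √121 = 11  ⇒  r_B = 11 − 3 = 8

rB=8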